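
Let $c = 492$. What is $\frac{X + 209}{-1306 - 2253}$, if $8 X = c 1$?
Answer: $- \frac{541}{7118} \approx -0.076005$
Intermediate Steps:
$X = \frac{123}{2}$ ($X = \frac{492 \cdot 1}{8} = \frac{1}{8} \cdot 492 = \frac{123}{2} \approx 61.5$)
$\frac{X + 209}{-1306 - 2253} = \frac{\frac{123}{2} + 209}{-1306 - 2253} = \frac{541}{2 \left(-3559\right)} = \frac{541}{2} \left(- \frac{1}{3559}\right) = - \frac{541}{7118}$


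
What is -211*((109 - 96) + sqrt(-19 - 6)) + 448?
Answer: -2295 - 1055*I ≈ -2295.0 - 1055.0*I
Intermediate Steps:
-211*((109 - 96) + sqrt(-19 - 6)) + 448 = -211*(13 + sqrt(-25)) + 448 = -211*(13 + 5*I) + 448 = (-2743 - 1055*I) + 448 = -2295 - 1055*I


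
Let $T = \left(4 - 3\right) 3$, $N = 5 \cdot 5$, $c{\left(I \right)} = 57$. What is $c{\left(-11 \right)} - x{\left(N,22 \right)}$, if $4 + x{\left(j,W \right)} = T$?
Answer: $58$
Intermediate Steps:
$N = 25$
$T = 3$ ($T = 1 \cdot 3 = 3$)
$x{\left(j,W \right)} = -1$ ($x{\left(j,W \right)} = -4 + 3 = -1$)
$c{\left(-11 \right)} - x{\left(N,22 \right)} = 57 - -1 = 57 + 1 = 58$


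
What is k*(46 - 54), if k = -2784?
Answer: 22272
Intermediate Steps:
k*(46 - 54) = -2784*(46 - 54) = -2784*(-8) = 22272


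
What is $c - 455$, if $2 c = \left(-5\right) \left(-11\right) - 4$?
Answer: $- \frac{859}{2} \approx -429.5$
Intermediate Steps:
$c = \frac{51}{2}$ ($c = \frac{\left(-5\right) \left(-11\right) - 4}{2} = \frac{55 - 4}{2} = \frac{1}{2} \cdot 51 = \frac{51}{2} \approx 25.5$)
$c - 455 = \frac{51}{2} - 455 = - \frac{859}{2}$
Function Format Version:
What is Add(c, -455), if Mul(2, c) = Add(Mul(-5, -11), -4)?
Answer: Rational(-859, 2) ≈ -429.50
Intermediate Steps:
c = Rational(51, 2) (c = Mul(Rational(1, 2), Add(Mul(-5, -11), -4)) = Mul(Rational(1, 2), Add(55, -4)) = Mul(Rational(1, 2), 51) = Rational(51, 2) ≈ 25.500)
Add(c, -455) = Add(Rational(51, 2), -455) = Rational(-859, 2)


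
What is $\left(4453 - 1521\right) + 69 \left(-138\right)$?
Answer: $-6590$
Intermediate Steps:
$\left(4453 - 1521\right) + 69 \left(-138\right) = 2932 - 9522 = -6590$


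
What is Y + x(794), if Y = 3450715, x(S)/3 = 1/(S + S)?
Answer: 5479735423/1588 ≈ 3.4507e+6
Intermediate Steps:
x(S) = 3/(2*S) (x(S) = 3/(S + S) = 3/((2*S)) = 3*(1/(2*S)) = 3/(2*S))
Y + x(794) = 3450715 + (3/2)/794 = 3450715 + (3/2)*(1/794) = 3450715 + 3/1588 = 5479735423/1588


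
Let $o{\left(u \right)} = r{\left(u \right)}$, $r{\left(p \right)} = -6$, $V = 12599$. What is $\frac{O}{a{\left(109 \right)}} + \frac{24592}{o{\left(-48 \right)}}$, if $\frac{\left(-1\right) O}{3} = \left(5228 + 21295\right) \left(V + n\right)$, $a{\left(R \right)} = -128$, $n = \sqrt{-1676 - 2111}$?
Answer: $\frac{3005895605}{384} + \frac{79569 i \sqrt{3787}}{128} \approx 7.8279 \cdot 10^{6} + 38254.0 i$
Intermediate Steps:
$n = i \sqrt{3787}$ ($n = \sqrt{-3787} = i \sqrt{3787} \approx 61.539 i$)
$O = -1002489831 - 79569 i \sqrt{3787}$ ($O = - 3 \left(5228 + 21295\right) \left(12599 + i \sqrt{3787}\right) = - 3 \cdot 26523 \left(12599 + i \sqrt{3787}\right) = - 3 \left(334163277 + 26523 i \sqrt{3787}\right) = -1002489831 - 79569 i \sqrt{3787} \approx -1.0025 \cdot 10^{9} - 4.8966 \cdot 10^{6} i$)
$o{\left(u \right)} = -6$
$\frac{O}{a{\left(109 \right)}} + \frac{24592}{o{\left(-48 \right)}} = \frac{-1002489831 - 79569 i \sqrt{3787}}{-128} + \frac{24592}{-6} = \left(-1002489831 - 79569 i \sqrt{3787}\right) \left(- \frac{1}{128}\right) + 24592 \left(- \frac{1}{6}\right) = \left(\frac{1002489831}{128} + \frac{79569 i \sqrt{3787}}{128}\right) - \frac{12296}{3} = \frac{3005895605}{384} + \frac{79569 i \sqrt{3787}}{128}$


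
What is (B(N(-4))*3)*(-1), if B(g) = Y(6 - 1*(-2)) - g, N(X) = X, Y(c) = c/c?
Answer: -15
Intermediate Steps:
Y(c) = 1
B(g) = 1 - g
(B(N(-4))*3)*(-1) = ((1 - 1*(-4))*3)*(-1) = ((1 + 4)*3)*(-1) = (5*3)*(-1) = 15*(-1) = -15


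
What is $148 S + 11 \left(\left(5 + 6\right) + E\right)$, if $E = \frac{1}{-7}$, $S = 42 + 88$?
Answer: $\frac{135516}{7} \approx 19359.0$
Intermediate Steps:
$S = 130$
$E = - \frac{1}{7} \approx -0.14286$
$148 S + 11 \left(\left(5 + 6\right) + E\right) = 148 \cdot 130 + 11 \left(\left(5 + 6\right) - \frac{1}{7}\right) = 19240 + 11 \left(11 - \frac{1}{7}\right) = 19240 + 11 \cdot \frac{76}{7} = 19240 + \frac{836}{7} = \frac{135516}{7}$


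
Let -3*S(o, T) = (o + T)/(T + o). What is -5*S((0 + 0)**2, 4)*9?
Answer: 15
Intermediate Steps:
S(o, T) = -1/3 (S(o, T) = -(o + T)/(3*(T + o)) = -(T + o)/(3*(T + o)) = -1/3*1 = -1/3)
-5*S((0 + 0)**2, 4)*9 = -5*(-1/3)*9 = (5/3)*9 = 15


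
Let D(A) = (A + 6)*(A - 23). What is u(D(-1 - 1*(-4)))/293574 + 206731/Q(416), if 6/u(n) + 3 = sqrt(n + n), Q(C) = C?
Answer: 1244162354761/2503599072 - 2*I*sqrt(10)/6018267 ≈ 496.95 - 1.0509e-6*I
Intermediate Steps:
D(A) = (-23 + A)*(6 + A) (D(A) = (6 + A)*(-23 + A) = (-23 + A)*(6 + A))
u(n) = 6/(-3 + sqrt(2)*sqrt(n)) (u(n) = 6/(-3 + sqrt(n + n)) = 6/(-3 + sqrt(2*n)) = 6/(-3 + sqrt(2)*sqrt(n)))
u(D(-1 - 1*(-4)))/293574 + 206731/Q(416) = (6/(-3 + sqrt(2)*sqrt(-138 + (-1 - 1*(-4))**2 - 17*(-1 - 1*(-4)))))/293574 + 206731/416 = (6/(-3 + sqrt(2)*sqrt(-138 + (-1 + 4)**2 - 17*(-1 + 4))))*(1/293574) + 206731*(1/416) = (6/(-3 + sqrt(2)*sqrt(-138 + 3**2 - 17*3)))*(1/293574) + 206731/416 = (6/(-3 + sqrt(2)*sqrt(-138 + 9 - 51)))*(1/293574) + 206731/416 = (6/(-3 + sqrt(2)*sqrt(-180)))*(1/293574) + 206731/416 = (6/(-3 + sqrt(2)*(6*I*sqrt(5))))*(1/293574) + 206731/416 = (6/(-3 + 6*I*sqrt(10)))*(1/293574) + 206731/416 = 1/(48929*(-3 + 6*I*sqrt(10))) + 206731/416 = 206731/416 + 1/(48929*(-3 + 6*I*sqrt(10)))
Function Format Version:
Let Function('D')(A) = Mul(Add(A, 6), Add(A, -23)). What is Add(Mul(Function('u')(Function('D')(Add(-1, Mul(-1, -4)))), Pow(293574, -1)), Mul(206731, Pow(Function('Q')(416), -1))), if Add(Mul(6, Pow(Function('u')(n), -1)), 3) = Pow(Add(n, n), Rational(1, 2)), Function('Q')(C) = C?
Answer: Add(Rational(1244162354761, 2503599072), Mul(Rational(-2, 6018267), I, Pow(10, Rational(1, 2)))) ≈ Add(496.95, Mul(-1.0509e-6, I))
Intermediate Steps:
Function('D')(A) = Mul(Add(-23, A), Add(6, A)) (Function('D')(A) = Mul(Add(6, A), Add(-23, A)) = Mul(Add(-23, A), Add(6, A)))
Function('u')(n) = Mul(6, Pow(Add(-3, Mul(Pow(2, Rational(1, 2)), Pow(n, Rational(1, 2)))), -1)) (Function('u')(n) = Mul(6, Pow(Add(-3, Pow(Add(n, n), Rational(1, 2))), -1)) = Mul(6, Pow(Add(-3, Pow(Mul(2, n), Rational(1, 2))), -1)) = Mul(6, Pow(Add(-3, Mul(Pow(2, Rational(1, 2)), Pow(n, Rational(1, 2)))), -1)))
Add(Mul(Function('u')(Function('D')(Add(-1, Mul(-1, -4)))), Pow(293574, -1)), Mul(206731, Pow(Function('Q')(416), -1))) = Add(Mul(Mul(6, Pow(Add(-3, Mul(Pow(2, Rational(1, 2)), Pow(Add(-138, Pow(Add(-1, Mul(-1, -4)), 2), Mul(-17, Add(-1, Mul(-1, -4)))), Rational(1, 2)))), -1)), Pow(293574, -1)), Mul(206731, Pow(416, -1))) = Add(Mul(Mul(6, Pow(Add(-3, Mul(Pow(2, Rational(1, 2)), Pow(Add(-138, Pow(Add(-1, 4), 2), Mul(-17, Add(-1, 4))), Rational(1, 2)))), -1)), Rational(1, 293574)), Mul(206731, Rational(1, 416))) = Add(Mul(Mul(6, Pow(Add(-3, Mul(Pow(2, Rational(1, 2)), Pow(Add(-138, Pow(3, 2), Mul(-17, 3)), Rational(1, 2)))), -1)), Rational(1, 293574)), Rational(206731, 416)) = Add(Mul(Mul(6, Pow(Add(-3, Mul(Pow(2, Rational(1, 2)), Pow(Add(-138, 9, -51), Rational(1, 2)))), -1)), Rational(1, 293574)), Rational(206731, 416)) = Add(Mul(Mul(6, Pow(Add(-3, Mul(Pow(2, Rational(1, 2)), Pow(-180, Rational(1, 2)))), -1)), Rational(1, 293574)), Rational(206731, 416)) = Add(Mul(Mul(6, Pow(Add(-3, Mul(Pow(2, Rational(1, 2)), Mul(6, I, Pow(5, Rational(1, 2))))), -1)), Rational(1, 293574)), Rational(206731, 416)) = Add(Mul(Mul(6, Pow(Add(-3, Mul(6, I, Pow(10, Rational(1, 2)))), -1)), Rational(1, 293574)), Rational(206731, 416)) = Add(Mul(Rational(1, 48929), Pow(Add(-3, Mul(6, I, Pow(10, Rational(1, 2)))), -1)), Rational(206731, 416)) = Add(Rational(206731, 416), Mul(Rational(1, 48929), Pow(Add(-3, Mul(6, I, Pow(10, Rational(1, 2)))), -1)))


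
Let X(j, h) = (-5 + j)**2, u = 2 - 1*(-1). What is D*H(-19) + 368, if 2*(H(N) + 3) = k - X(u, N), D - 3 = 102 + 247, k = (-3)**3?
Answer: -6144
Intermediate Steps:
k = -27
u = 3 (u = 2 + 1 = 3)
D = 352 (D = 3 + (102 + 247) = 3 + 349 = 352)
H(N) = -37/2 (H(N) = -3 + (-27 - (-5 + 3)**2)/2 = -3 + (-27 - 1*(-2)**2)/2 = -3 + (-27 - 1*4)/2 = -3 + (-27 - 4)/2 = -3 + (1/2)*(-31) = -3 - 31/2 = -37/2)
D*H(-19) + 368 = 352*(-37/2) + 368 = -6512 + 368 = -6144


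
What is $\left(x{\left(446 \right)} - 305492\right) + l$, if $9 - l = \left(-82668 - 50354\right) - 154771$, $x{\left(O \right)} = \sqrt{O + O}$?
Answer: $-17690 + 2 \sqrt{223} \approx -17660.0$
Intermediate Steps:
$x{\left(O \right)} = \sqrt{2} \sqrt{O}$ ($x{\left(O \right)} = \sqrt{2 O} = \sqrt{2} \sqrt{O}$)
$l = 287802$ ($l = 9 - \left(\left(-82668 - 50354\right) - 154771\right) = 9 - \left(-133022 - 154771\right) = 9 - -287793 = 9 + 287793 = 287802$)
$\left(x{\left(446 \right)} - 305492\right) + l = \left(\sqrt{2} \sqrt{446} - 305492\right) + 287802 = \left(2 \sqrt{223} - 305492\right) + 287802 = \left(-305492 + 2 \sqrt{223}\right) + 287802 = -17690 + 2 \sqrt{223}$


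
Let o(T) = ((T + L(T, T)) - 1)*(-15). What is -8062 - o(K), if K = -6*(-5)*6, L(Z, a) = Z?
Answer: -2677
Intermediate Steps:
K = 180 (K = 30*6 = 180)
o(T) = 15 - 30*T (o(T) = ((T + T) - 1)*(-15) = (2*T - 1)*(-15) = (-1 + 2*T)*(-15) = 15 - 30*T)
-8062 - o(K) = -8062 - (15 - 30*180) = -8062 - (15 - 5400) = -8062 - 1*(-5385) = -8062 + 5385 = -2677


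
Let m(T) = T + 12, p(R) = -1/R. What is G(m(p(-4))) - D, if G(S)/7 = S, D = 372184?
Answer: -1488393/4 ≈ -3.7210e+5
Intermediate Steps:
m(T) = 12 + T
G(S) = 7*S
G(m(p(-4))) - D = 7*(12 - 1/(-4)) - 1*372184 = 7*(12 - 1*(-1/4)) - 372184 = 7*(12 + 1/4) - 372184 = 7*(49/4) - 372184 = 343/4 - 372184 = -1488393/4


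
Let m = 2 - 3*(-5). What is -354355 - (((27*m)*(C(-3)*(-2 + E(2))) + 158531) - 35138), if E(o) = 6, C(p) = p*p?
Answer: -494272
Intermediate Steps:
C(p) = p²
m = 17 (m = 2 + 15 = 17)
-354355 - (((27*m)*(C(-3)*(-2 + E(2))) + 158531) - 35138) = -354355 - (((27*17)*((-3)²*(-2 + 6)) + 158531) - 35138) = -354355 - ((459*(9*4) + 158531) - 35138) = -354355 - ((459*36 + 158531) - 35138) = -354355 - ((16524 + 158531) - 35138) = -354355 - (175055 - 35138) = -354355 - 1*139917 = -354355 - 139917 = -494272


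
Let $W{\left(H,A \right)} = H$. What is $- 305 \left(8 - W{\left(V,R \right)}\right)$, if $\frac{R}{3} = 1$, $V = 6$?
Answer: $-610$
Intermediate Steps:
$R = 3$ ($R = 3 \cdot 1 = 3$)
$- 305 \left(8 - W{\left(V,R \right)}\right) = - 305 \left(8 - 6\right) = \left(-305\right) 2 = -610$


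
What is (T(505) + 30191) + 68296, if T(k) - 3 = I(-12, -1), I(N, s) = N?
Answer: 98478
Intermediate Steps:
T(k) = -9 (T(k) = 3 - 12 = -9)
(T(505) + 30191) + 68296 = (-9 + 30191) + 68296 = 30182 + 68296 = 98478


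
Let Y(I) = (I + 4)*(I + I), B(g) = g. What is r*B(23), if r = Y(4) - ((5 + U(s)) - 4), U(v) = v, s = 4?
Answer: 1357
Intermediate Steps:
Y(I) = 2*I*(4 + I) (Y(I) = (4 + I)*(2*I) = 2*I*(4 + I))
r = 59 (r = 2*4*(4 + 4) - ((5 + 4) - 4) = 2*4*8 - (9 - 4) = 64 - 1*5 = 64 - 5 = 59)
r*B(23) = 59*23 = 1357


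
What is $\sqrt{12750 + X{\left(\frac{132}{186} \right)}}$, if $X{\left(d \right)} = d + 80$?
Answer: $\frac{2 \sqrt{3082578}}{31} \approx 113.27$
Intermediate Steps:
$X{\left(d \right)} = 80 + d$
$\sqrt{12750 + X{\left(\frac{132}{186} \right)}} = \sqrt{12750 + \left(80 + \frac{132}{186}\right)} = \sqrt{12750 + \left(80 + 132 \cdot \frac{1}{186}\right)} = \sqrt{12750 + \left(80 + \frac{22}{31}\right)} = \sqrt{12750 + \frac{2502}{31}} = \sqrt{\frac{397752}{31}} = \frac{2 \sqrt{3082578}}{31}$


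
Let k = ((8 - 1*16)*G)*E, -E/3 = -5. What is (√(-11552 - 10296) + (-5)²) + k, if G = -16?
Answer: 1945 + 2*I*√5462 ≈ 1945.0 + 147.81*I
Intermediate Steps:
E = 15 (E = -3*(-5) = 15)
k = 1920 (k = ((8 - 1*16)*(-16))*15 = ((8 - 16)*(-16))*15 = -8*(-16)*15 = 128*15 = 1920)
(√(-11552 - 10296) + (-5)²) + k = (√(-11552 - 10296) + (-5)²) + 1920 = (√(-21848) + 25) + 1920 = (2*I*√5462 + 25) + 1920 = (25 + 2*I*√5462) + 1920 = 1945 + 2*I*√5462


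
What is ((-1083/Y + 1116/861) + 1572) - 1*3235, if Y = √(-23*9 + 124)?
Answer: -476909/287 + 1083*I*√83/83 ≈ -1661.7 + 118.87*I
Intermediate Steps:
Y = I*√83 (Y = √(-207 + 124) = √(-83) = I*√83 ≈ 9.1104*I)
((-1083/Y + 1116/861) + 1572) - 1*3235 = ((-1083*(-I*√83/83) + 1116/861) + 1572) - 1*3235 = ((-(-1083)*I*√83/83 + 1116*(1/861)) + 1572) - 3235 = ((1083*I*√83/83 + 372/287) + 1572) - 3235 = ((372/287 + 1083*I*√83/83) + 1572) - 3235 = (451536/287 + 1083*I*√83/83) - 3235 = -476909/287 + 1083*I*√83/83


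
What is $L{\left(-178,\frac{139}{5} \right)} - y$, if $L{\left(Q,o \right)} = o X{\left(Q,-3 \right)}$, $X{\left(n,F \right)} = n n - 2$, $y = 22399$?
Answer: $\frac{4291803}{5} \approx 8.5836 \cdot 10^{5}$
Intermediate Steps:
$X{\left(n,F \right)} = -2 + n^{2}$ ($X{\left(n,F \right)} = n^{2} - 2 = -2 + n^{2}$)
$L{\left(Q,o \right)} = o \left(-2 + Q^{2}\right)$
$L{\left(-178,\frac{139}{5} \right)} - y = \frac{139}{5} \left(-2 + \left(-178\right)^{2}\right) - 22399 = 139 \cdot \frac{1}{5} \left(-2 + 31684\right) - 22399 = \frac{139}{5} \cdot 31682 - 22399 = \frac{4403798}{5} - 22399 = \frac{4291803}{5}$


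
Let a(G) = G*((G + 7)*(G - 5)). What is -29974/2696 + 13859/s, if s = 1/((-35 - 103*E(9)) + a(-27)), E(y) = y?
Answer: -340795818531/1348 ≈ -2.5282e+8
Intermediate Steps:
a(G) = G*(-5 + G)*(7 + G) (a(G) = G*((7 + G)*(-5 + G)) = G*((-5 + G)*(7 + G)) = G*(-5 + G)*(7 + G))
s = -1/18242 (s = 1/((-35 - 103*9) - 27*(-35 + (-27)**2 + 2*(-27))) = 1/((-35 - 927) - 27*(-35 + 729 - 54)) = 1/(-962 - 27*640) = 1/(-962 - 17280) = 1/(-18242) = -1/18242 ≈ -5.4819e-5)
-29974/2696 + 13859/s = -29974/2696 + 13859/(-1/18242) = -29974*1/2696 + 13859*(-18242) = -14987/1348 - 252815878 = -340795818531/1348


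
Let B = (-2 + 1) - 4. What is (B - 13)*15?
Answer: -270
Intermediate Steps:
B = -5 (B = -1 - 4 = -5)
(B - 13)*15 = (-5 - 13)*15 = -18*15 = -270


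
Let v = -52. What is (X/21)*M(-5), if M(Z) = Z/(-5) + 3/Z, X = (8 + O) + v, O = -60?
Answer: -208/105 ≈ -1.9810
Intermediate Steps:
X = -104 (X = (8 - 60) - 52 = -52 - 52 = -104)
M(Z) = 3/Z - Z/5 (M(Z) = Z*(-1/5) + 3/Z = -Z/5 + 3/Z = 3/Z - Z/5)
(X/21)*M(-5) = (-104/21)*(3/(-5) - 1/5*(-5)) = (-104*1/21)*(3*(-1/5) + 1) = -104*(-3/5 + 1)/21 = -104/21*2/5 = -208/105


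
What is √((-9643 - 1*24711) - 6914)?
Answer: 2*I*√10317 ≈ 203.15*I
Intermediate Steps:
√((-9643 - 1*24711) - 6914) = √((-9643 - 24711) - 6914) = √(-34354 - 6914) = √(-41268) = 2*I*√10317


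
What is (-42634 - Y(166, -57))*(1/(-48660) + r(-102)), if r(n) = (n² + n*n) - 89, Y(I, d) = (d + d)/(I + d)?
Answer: -1171258695310172/1325985 ≈ -8.8331e+8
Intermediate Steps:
Y(I, d) = 2*d/(I + d) (Y(I, d) = (2*d)/(I + d) = 2*d/(I + d))
r(n) = -89 + 2*n² (r(n) = (n² + n²) - 89 = 2*n² - 89 = -89 + 2*n²)
(-42634 - Y(166, -57))*(1/(-48660) + r(-102)) = (-42634 - 2*(-57)/(166 - 57))*(1/(-48660) + (-89 + 2*(-102)²)) = (-42634 - 2*(-57)/109)*(-1/48660 + (-89 + 2*10404)) = (-42634 - 2*(-57)/109)*(-1/48660 + (-89 + 20808)) = (-42634 - 1*(-114/109))*(-1/48660 + 20719) = (-42634 + 114/109)*(1008186539/48660) = -4646992/109*1008186539/48660 = -1171258695310172/1325985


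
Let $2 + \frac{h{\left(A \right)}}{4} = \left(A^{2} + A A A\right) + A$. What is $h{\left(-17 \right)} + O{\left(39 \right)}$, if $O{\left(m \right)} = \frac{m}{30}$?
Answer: $- \frac{185707}{10} \approx -18571.0$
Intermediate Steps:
$O{\left(m \right)} = \frac{m}{30}$ ($O{\left(m \right)} = m \frac{1}{30} = \frac{m}{30}$)
$h{\left(A \right)} = -8 + 4 A + 4 A^{2} + 4 A^{3}$ ($h{\left(A \right)} = -8 + 4 \left(\left(A^{2} + A A A\right) + A\right) = -8 + 4 \left(\left(A^{2} + A^{2} A\right) + A\right) = -8 + 4 \left(\left(A^{2} + A^{3}\right) + A\right) = -8 + 4 \left(A + A^{2} + A^{3}\right) = -8 + \left(4 A + 4 A^{2} + 4 A^{3}\right) = -8 + 4 A + 4 A^{2} + 4 A^{3}$)
$h{\left(-17 \right)} + O{\left(39 \right)} = \left(-8 + 4 \left(-17\right) + 4 \left(-17\right)^{2} + 4 \left(-17\right)^{3}\right) + \frac{1}{30} \cdot 39 = \left(-8 - 68 + 4 \cdot 289 + 4 \left(-4913\right)\right) + \frac{13}{10} = \left(-8 - 68 + 1156 - 19652\right) + \frac{13}{10} = -18572 + \frac{13}{10} = - \frac{185707}{10}$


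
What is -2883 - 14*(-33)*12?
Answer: 2661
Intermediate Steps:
-2883 - 14*(-33)*12 = -2883 - (-462)*12 = -2883 - 1*(-5544) = -2883 + 5544 = 2661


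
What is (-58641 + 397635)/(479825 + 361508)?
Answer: 338994/841333 ≈ 0.40293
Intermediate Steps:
(-58641 + 397635)/(479825 + 361508) = 338994/841333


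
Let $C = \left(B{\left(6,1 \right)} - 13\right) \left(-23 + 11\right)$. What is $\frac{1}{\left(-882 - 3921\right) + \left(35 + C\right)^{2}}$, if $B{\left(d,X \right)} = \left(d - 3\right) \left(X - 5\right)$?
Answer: $\frac{1}{107422} \approx 9.3091 \cdot 10^{-6}$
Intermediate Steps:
$B{\left(d,X \right)} = \left(-5 + X\right) \left(-3 + d\right)$ ($B{\left(d,X \right)} = \left(-3 + d\right) \left(-5 + X\right) = \left(-5 + X\right) \left(-3 + d\right)$)
$C = 300$ ($C = \left(\left(15 - 30 - 3 + 1 \cdot 6\right) - 13\right) \left(-23 + 11\right) = \left(\left(15 - 30 - 3 + 6\right) - 13\right) \left(-12\right) = \left(-12 - 13\right) \left(-12\right) = \left(-25\right) \left(-12\right) = 300$)
$\frac{1}{\left(-882 - 3921\right) + \left(35 + C\right)^{2}} = \frac{1}{\left(-882 - 3921\right) + \left(35 + 300\right)^{2}} = \frac{1}{-4803 + 335^{2}} = \frac{1}{-4803 + 112225} = \frac{1}{107422}$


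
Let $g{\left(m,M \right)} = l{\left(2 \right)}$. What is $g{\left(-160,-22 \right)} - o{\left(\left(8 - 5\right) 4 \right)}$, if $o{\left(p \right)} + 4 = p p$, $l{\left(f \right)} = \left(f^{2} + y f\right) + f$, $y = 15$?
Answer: $-104$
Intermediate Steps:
$l{\left(f \right)} = f^{2} + 16 f$ ($l{\left(f \right)} = \left(f^{2} + 15 f\right) + f = f^{2} + 16 f$)
$o{\left(p \right)} = -4 + p^{2}$ ($o{\left(p \right)} = -4 + p p = -4 + p^{2}$)
$g{\left(m,M \right)} = 36$ ($g{\left(m,M \right)} = 2 \left(16 + 2\right) = 2 \cdot 18 = 36$)
$g{\left(-160,-22 \right)} - o{\left(\left(8 - 5\right) 4 \right)} = 36 - \left(-4 + \left(\left(8 - 5\right) 4\right)^{2}\right) = 36 - \left(-4 + \left(3 \cdot 4\right)^{2}\right) = 36 - \left(-4 + 12^{2}\right) = 36 - \left(-4 + 144\right) = 36 - 140 = -104$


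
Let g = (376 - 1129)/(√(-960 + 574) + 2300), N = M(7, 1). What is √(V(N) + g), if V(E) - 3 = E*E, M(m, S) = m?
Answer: √(160691461110488 + 442628962*I*√386)/1763462 ≈ 7.1884 + 0.00019451*I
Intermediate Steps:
N = 7
V(E) = 3 + E² (V(E) = 3 + E*E = 3 + E²)
g = -753/(2300 + I*√386) (g = -753/(√(-386) + 2300) = -753/(I*√386 + 2300) = -753/(2300 + I*√386) ≈ -0.32737 + 0.0027964*I)
√(V(N) + g) = √((3 + 7²) + (-288650/881731 + 251*I*√386/1763462)) = √((3 + 49) + (-288650/881731 + 251*I*√386/1763462)) = √(52 + (-288650/881731 + 251*I*√386/1763462)) = √(45561362/881731 + 251*I*√386/1763462)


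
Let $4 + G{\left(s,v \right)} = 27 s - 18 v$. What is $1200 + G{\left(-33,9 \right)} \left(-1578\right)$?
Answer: $1669146$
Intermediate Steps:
$G{\left(s,v \right)} = -4 - 18 v + 27 s$ ($G{\left(s,v \right)} = -4 + \left(27 s - 18 v\right) = -4 + \left(- 18 v + 27 s\right) = -4 - 18 v + 27 s$)
$1200 + G{\left(-33,9 \right)} \left(-1578\right) = 1200 + \left(-4 - 162 + 27 \left(-33\right)\right) \left(-1578\right) = 1200 + \left(-4 - 162 - 891\right) \left(-1578\right) = 1200 - -1667946 = 1200 + 1667946 = 1669146$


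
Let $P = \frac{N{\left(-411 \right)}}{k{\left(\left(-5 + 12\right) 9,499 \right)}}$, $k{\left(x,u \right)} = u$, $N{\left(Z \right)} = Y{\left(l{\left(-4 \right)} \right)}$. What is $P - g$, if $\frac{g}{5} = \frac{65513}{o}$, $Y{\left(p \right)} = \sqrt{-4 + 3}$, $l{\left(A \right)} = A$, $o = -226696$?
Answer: $\frac{327565}{226696} + \frac{i}{499} \approx 1.445 + 0.002004 i$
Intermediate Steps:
$Y{\left(p \right)} = i$ ($Y{\left(p \right)} = \sqrt{-1} = i$)
$N{\left(Z \right)} = i$
$P = \frac{i}{499} \approx 0.002004 i$
$g = - \frac{327565}{226696}$ ($g = 5 \frac{65513}{-226696} = 5 \cdot 65513 \left(- \frac{1}{226696}\right) = 5 \left(- \frac{65513}{226696}\right) = - \frac{327565}{226696} \approx -1.445$)
$P - g = \frac{i}{499} - - \frac{327565}{226696} = \frac{i}{499} + \frac{327565}{226696} = \frac{327565}{226696} + \frac{i}{499}$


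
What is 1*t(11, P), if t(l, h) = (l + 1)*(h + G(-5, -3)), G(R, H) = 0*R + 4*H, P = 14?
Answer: 24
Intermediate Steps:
G(R, H) = 4*H (G(R, H) = 0 + 4*H = 4*H)
t(l, h) = (1 + l)*(-12 + h) (t(l, h) = (l + 1)*(h + 4*(-3)) = (1 + l)*(h - 12) = (1 + l)*(-12 + h))
1*t(11, P) = 1*(-12 + 14 - 12*11 + 14*11) = 1*(-12 + 14 - 132 + 154) = 1*24 = 24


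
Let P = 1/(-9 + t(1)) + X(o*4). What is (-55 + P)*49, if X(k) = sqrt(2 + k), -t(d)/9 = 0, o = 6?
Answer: -24304/9 + 49*sqrt(26) ≈ -2450.6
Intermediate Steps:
t(d) = 0 (t(d) = -9*0 = 0)
P = -1/9 + sqrt(26) (P = 1/(-9 + 0) + sqrt(2 + 6*4) = 1/(-9) + sqrt(2 + 24) = -1/9 + sqrt(26) ≈ 4.9879)
(-55 + P)*49 = (-55 + (-1/9 + sqrt(26)))*49 = (-496/9 + sqrt(26))*49 = -24304/9 + 49*sqrt(26)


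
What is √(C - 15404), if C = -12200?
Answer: 2*I*√6901 ≈ 166.14*I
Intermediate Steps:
√(C - 15404) = √(-12200 - 15404) = √(-27604) = 2*I*√6901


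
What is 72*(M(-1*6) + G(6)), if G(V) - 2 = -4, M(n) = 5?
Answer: 216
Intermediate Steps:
G(V) = -2 (G(V) = 2 - 4 = -2)
72*(M(-1*6) + G(6)) = 72*(5 - 2) = 72*3 = 216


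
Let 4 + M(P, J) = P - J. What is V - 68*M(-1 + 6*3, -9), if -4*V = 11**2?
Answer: -6105/4 ≈ -1526.3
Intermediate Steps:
V = -121/4 (V = -1/4*11**2 = -1/4*121 = -121/4 ≈ -30.250)
M(P, J) = -4 + P - J (M(P, J) = -4 + (P - J) = -4 + P - J)
V - 68*M(-1 + 6*3, -9) = -121/4 - 68*(-4 + (-1 + 6*3) - 1*(-9)) = -121/4 - 68*(-4 + (-1 + 18) + 9) = -121/4 - 68*(-4 + 17 + 9) = -121/4 - 68*22 = -121/4 - 1496 = -6105/4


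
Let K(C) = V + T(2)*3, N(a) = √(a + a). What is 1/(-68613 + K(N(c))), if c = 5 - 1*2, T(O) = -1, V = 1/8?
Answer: -8/548927 ≈ -1.4574e-5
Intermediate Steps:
V = ⅛ ≈ 0.12500
c = 3 (c = 5 - 2 = 3)
N(a) = √2*√a (N(a) = √(2*a) = √2*√a)
K(C) = -23/8 (K(C) = ⅛ - 1*3 = ⅛ - 3 = -23/8)
1/(-68613 + K(N(c))) = 1/(-68613 - 23/8) = 1/(-548927/8) = -8/548927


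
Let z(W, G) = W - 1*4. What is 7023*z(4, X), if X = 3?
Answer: 0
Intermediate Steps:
z(W, G) = -4 + W (z(W, G) = W - 4 = -4 + W)
7023*z(4, X) = 7023*(-4 + 4) = 7023*0 = 0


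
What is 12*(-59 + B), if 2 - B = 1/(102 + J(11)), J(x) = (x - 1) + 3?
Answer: -78672/115 ≈ -684.10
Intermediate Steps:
J(x) = 2 + x (J(x) = (-1 + x) + 3 = 2 + x)
B = 229/115 (B = 2 - 1/(102 + (2 + 11)) = 2 - 1/(102 + 13) = 2 - 1/115 = 229/115 ≈ 1.9913)
12*(-59 + B) = 12*(-59 + 229/115) = 12*(-6556/115) = -78672/115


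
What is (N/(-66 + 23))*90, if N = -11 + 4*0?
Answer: 990/43 ≈ 23.023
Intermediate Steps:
N = -11 (N = -11 + 0 = -11)
(N/(-66 + 23))*90 = -11/(-66 + 23)*90 = -11/(-43)*90 = -11*(-1/43)*90 = (11/43)*90 = 990/43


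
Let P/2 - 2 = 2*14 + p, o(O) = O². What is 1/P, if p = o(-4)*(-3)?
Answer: -1/36 ≈ -0.027778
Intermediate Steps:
p = -48 (p = (-4)²*(-3) = 16*(-3) = -48)
P = -36 (P = 4 + 2*(2*14 - 48) = 4 + 2*(28 - 48) = 4 + 2*(-20) = 4 - 40 = -36)
1/P = 1/(-36) = -1/36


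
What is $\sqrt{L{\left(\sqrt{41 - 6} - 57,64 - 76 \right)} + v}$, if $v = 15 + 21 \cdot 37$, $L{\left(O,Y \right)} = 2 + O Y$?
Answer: $\sqrt{1478 - 12 \sqrt{35}} \approx 37.51$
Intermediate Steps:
$v = 792$ ($v = 15 + 777 = 792$)
$\sqrt{L{\left(\sqrt{41 - 6} - 57,64 - 76 \right)} + v} = \sqrt{\left(2 + \left(\sqrt{41 - 6} - 57\right) \left(64 - 76\right)\right) + 792} = \sqrt{\left(2 + \left(\sqrt{35} - 57\right) \left(64 - 76\right)\right) + 792} = \sqrt{\left(2 + \left(-57 + \sqrt{35}\right) \left(-12\right)\right) + 792} = \sqrt{\left(2 + \left(684 - 12 \sqrt{35}\right)\right) + 792} = \sqrt{\left(686 - 12 \sqrt{35}\right) + 792} = \sqrt{1478 - 12 \sqrt{35}}$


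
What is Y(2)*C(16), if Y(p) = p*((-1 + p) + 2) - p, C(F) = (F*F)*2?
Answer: 2048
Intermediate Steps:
C(F) = 2*F² (C(F) = F²*2 = 2*F²)
Y(p) = -p + p*(1 + p) (Y(p) = p*(1 + p) - p = -p + p*(1 + p))
Y(2)*C(16) = 2²*(2*16²) = 4*(2*256) = 4*512 = 2048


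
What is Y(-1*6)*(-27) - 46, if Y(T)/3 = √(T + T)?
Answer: -46 - 162*I*√3 ≈ -46.0 - 280.59*I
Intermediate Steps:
Y(T) = 3*√2*√T (Y(T) = 3*√(T + T) = 3*√(2*T) = 3*(√2*√T) = 3*√2*√T)
Y(-1*6)*(-27) - 46 = (3*√2*√(-1*6))*(-27) - 46 = (3*√2*√(-6))*(-27) - 46 = (3*√2*(I*√6))*(-27) - 46 = (6*I*√3)*(-27) - 46 = -162*I*√3 - 46 = -46 - 162*I*√3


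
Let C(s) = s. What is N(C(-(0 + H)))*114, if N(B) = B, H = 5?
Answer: -570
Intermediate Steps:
N(C(-(0 + H)))*114 = -(0 + 5)*114 = -1*5*114 = -5*114 = -570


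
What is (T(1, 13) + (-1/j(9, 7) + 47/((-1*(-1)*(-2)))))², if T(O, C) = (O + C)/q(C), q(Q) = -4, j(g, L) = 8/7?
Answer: 49729/64 ≈ 777.02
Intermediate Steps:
j(g, L) = 8/7 (j(g, L) = 8*(⅐) = 8/7)
T(O, C) = -C/4 - O/4 (T(O, C) = (O + C)/(-4) = (C + O)*(-¼) = -C/4 - O/4)
(T(1, 13) + (-1/j(9, 7) + 47/((-1*(-1)*(-2)))))² = ((-¼*13 - ¼*1) + (-1/8/7 + 47/((-1*(-1)*(-2)))))² = ((-13/4 - ¼) + (-1*7/8 + 47/((1*(-2)))))² = (-7/2 + (-7/8 + 47/(-2)))² = (-7/2 + (-7/8 + 47*(-½)))² = (-7/2 + (-7/8 - 47/2))² = (-7/2 - 195/8)² = (-223/8)² = 49729/64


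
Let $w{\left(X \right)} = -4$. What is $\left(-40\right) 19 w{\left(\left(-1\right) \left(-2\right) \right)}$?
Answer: $3040$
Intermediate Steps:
$\left(-40\right) 19 w{\left(\left(-1\right) \left(-2\right) \right)} = \left(-40\right) 19 \left(-4\right) = \left(-760\right) \left(-4\right) = 3040$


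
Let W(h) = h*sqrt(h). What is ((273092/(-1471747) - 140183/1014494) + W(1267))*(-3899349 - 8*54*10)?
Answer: 1886893472982891681/1493078501018 - 4945948623*sqrt(1267) ≈ -1.7605e+11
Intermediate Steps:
W(h) = h**(3/2)
((273092/(-1471747) - 140183/1014494) + W(1267))*(-3899349 - 8*54*10) = ((273092/(-1471747) - 140183/1014494) + 1267**(3/2))*(-3899349 - 8*54*10) = ((273092*(-1/1471747) - 140183*1/1014494) + 1267*sqrt(1267))*(-3899349 - 432*10) = ((-273092/1471747 - 140183/1014494) + 1267*sqrt(1267))*(-3899349 - 4320) = (-483364105149/1493078501018 + 1267*sqrt(1267))*(-3903669) = 1886893472982891681/1493078501018 - 4945948623*sqrt(1267)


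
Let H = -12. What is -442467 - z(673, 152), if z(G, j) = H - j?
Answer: -442303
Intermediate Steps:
z(G, j) = -12 - j
-442467 - z(673, 152) = -442467 - (-12 - 1*152) = -442467 - (-12 - 152) = -442467 - 1*(-164) = -442467 + 164 = -442303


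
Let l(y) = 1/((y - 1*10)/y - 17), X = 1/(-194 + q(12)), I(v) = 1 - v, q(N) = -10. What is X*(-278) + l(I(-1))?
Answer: 313/238 ≈ 1.3151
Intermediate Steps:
X = -1/204 (X = 1/(-194 - 10) = 1/(-204) = -1/204 ≈ -0.0049020)
l(y) = 1/(-17 + (-10 + y)/y) (l(y) = 1/((y - 10)/y - 17) = 1/((-10 + y)/y - 17) = 1/(-17 + (-10 + y)/y))
X*(-278) + l(I(-1)) = -1/204*(-278) - (1 - 1*(-1))/(10 + 16*(1 - 1*(-1))) = 139/102 - (1 + 1)/(10 + 16*(1 + 1)) = 139/102 - 1*2/(10 + 16*2) = 139/102 - 1*2/(10 + 32) = 139/102 - 1*2/42 = 139/102 - 1*2*1/42 = 139/102 - 1/21 = 313/238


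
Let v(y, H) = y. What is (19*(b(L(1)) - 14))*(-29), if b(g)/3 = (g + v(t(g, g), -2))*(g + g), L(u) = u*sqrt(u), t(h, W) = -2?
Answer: 11020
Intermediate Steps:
L(u) = u**(3/2)
b(g) = 6*g*(-2 + g) (b(g) = 3*((g - 2)*(g + g)) = 3*((-2 + g)*(2*g)) = 3*(2*g*(-2 + g)) = 6*g*(-2 + g))
(19*(b(L(1)) - 14))*(-29) = (19*(6*1**(3/2)*(-2 + 1**(3/2)) - 14))*(-29) = (19*(6*1*(-2 + 1) - 14))*(-29) = (19*(6*1*(-1) - 14))*(-29) = (19*(-6 - 14))*(-29) = (19*(-20))*(-29) = -380*(-29) = 11020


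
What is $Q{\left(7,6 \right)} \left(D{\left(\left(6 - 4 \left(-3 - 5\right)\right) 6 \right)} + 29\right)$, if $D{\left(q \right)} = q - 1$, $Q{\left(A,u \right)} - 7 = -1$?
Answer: $1536$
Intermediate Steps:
$Q{\left(A,u \right)} = 6$ ($Q{\left(A,u \right)} = 7 - 1 = 6$)
$D{\left(q \right)} = -1 + q$ ($D{\left(q \right)} = q - 1 = -1 + q$)
$Q{\left(7,6 \right)} \left(D{\left(\left(6 - 4 \left(-3 - 5\right)\right) 6 \right)} + 29\right) = 6 \left(\left(-1 + \left(6 - 4 \left(-3 - 5\right)\right) 6\right) + 29\right) = 6 \left(\left(-1 + \left(6 - -32\right) 6\right) + 29\right) = 6 \left(\left(-1 + \left(6 + 32\right) 6\right) + 29\right) = 6 \left(\left(-1 + 38 \cdot 6\right) + 29\right) = 6 \left(\left(-1 + 228\right) + 29\right) = 6 \left(227 + 29\right) = 6 \cdot 256 = 1536$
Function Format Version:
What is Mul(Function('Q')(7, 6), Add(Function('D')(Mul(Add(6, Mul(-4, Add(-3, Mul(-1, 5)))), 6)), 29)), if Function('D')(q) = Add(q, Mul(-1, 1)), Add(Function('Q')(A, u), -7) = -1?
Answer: 1536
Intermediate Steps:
Function('Q')(A, u) = 6 (Function('Q')(A, u) = Add(7, -1) = 6)
Function('D')(q) = Add(-1, q) (Function('D')(q) = Add(q, -1) = Add(-1, q))
Mul(Function('Q')(7, 6), Add(Function('D')(Mul(Add(6, Mul(-4, Add(-3, Mul(-1, 5)))), 6)), 29)) = Mul(6, Add(Add(-1, Mul(Add(6, Mul(-4, Add(-3, Mul(-1, 5)))), 6)), 29)) = Mul(6, Add(Add(-1, Mul(Add(6, Mul(-4, Add(-3, -5))), 6)), 29)) = Mul(6, Add(Add(-1, Mul(Add(6, Mul(-4, -8)), 6)), 29)) = Mul(6, Add(Add(-1, Mul(Add(6, 32), 6)), 29)) = Mul(6, Add(Add(-1, Mul(38, 6)), 29)) = Mul(6, Add(Add(-1, 228), 29)) = Mul(6, Add(227, 29)) = Mul(6, 256) = 1536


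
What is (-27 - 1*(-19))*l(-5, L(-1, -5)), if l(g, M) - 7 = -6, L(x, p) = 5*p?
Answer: -8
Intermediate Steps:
l(g, M) = 1 (l(g, M) = 7 - 6 = 1)
(-27 - 1*(-19))*l(-5, L(-1, -5)) = (-27 - 1*(-19))*1 = (-27 + 19)*1 = -8*1 = -8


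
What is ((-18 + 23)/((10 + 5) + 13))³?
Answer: 125/21952 ≈ 0.0056942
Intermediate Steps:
((-18 + 23)/((10 + 5) + 13))³ = (5/(15 + 13))³ = (5/28)³ = 125/21952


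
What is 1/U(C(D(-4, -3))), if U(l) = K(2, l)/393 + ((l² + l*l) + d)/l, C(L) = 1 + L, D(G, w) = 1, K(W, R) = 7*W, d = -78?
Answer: -393/13741 ≈ -0.028601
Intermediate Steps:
U(l) = 14/393 + (-78 + 2*l²)/l (U(l) = (7*2)/393 + ((l² + l*l) - 78)/l = 14*(1/393) + ((l² + l²) - 78)/l = 14/393 + (2*l² - 78)/l = 14/393 + (-78 + 2*l²)/l)
1/U(C(D(-4, -3))) = 1/(14/393 - 78/(1 + 1) + 2*(1 + 1)) = 1/(14/393 - 78/2 + 2*2) = 1/(14/393 - 78*½ + 4) = 1/(14/393 - 39 + 4) = 1/(-13741/393) = -393/13741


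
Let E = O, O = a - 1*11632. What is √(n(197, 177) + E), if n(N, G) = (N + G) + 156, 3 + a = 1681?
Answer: 4*I*√589 ≈ 97.077*I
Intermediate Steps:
a = 1678 (a = -3 + 1681 = 1678)
O = -9954 (O = 1678 - 1*11632 = 1678 - 11632 = -9954)
E = -9954
n(N, G) = 156 + G + N (n(N, G) = (G + N) + 156 = 156 + G + N)
√(n(197, 177) + E) = √((156 + 177 + 197) - 9954) = √(530 - 9954) = √(-9424) = 4*I*√589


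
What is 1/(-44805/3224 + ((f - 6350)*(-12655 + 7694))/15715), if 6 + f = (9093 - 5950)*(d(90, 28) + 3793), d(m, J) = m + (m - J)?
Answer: -7237880/28316297590033 ≈ -2.5561e-7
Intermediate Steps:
d(m, J) = -J + 2*m
f = 12399129 (f = -6 + (9093 - 5950)*((-1*28 + 2*90) + 3793) = -6 + 3143*((-28 + 180) + 3793) = -6 + 3143*(152 + 3793) = -6 + 3143*3945 = -6 + 12399135 = 12399129)
1/(-44805/3224 + ((f - 6350)*(-12655 + 7694))/15715) = 1/(-44805/3224 + ((12399129 - 6350)*(-12655 + 7694))/15715) = 1/(-44805*1/3224 + (12392779*(-4961))*(1/15715)) = 1/(-44805/3224 - 61480576619*1/15715) = 1/(-44805/3224 - 8782939517/2245) = 1/(-28316297590033/7237880) = -7237880/28316297590033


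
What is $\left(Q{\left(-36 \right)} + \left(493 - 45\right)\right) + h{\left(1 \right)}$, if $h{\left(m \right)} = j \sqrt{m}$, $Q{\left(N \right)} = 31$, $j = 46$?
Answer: $525$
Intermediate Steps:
$h{\left(m \right)} = 46 \sqrt{m}$
$\left(Q{\left(-36 \right)} + \left(493 - 45\right)\right) + h{\left(1 \right)} = \left(31 + \left(493 - 45\right)\right) + 46 \sqrt{1} = \left(31 + \left(493 - 45\right)\right) + 46 \cdot 1 = \left(31 + 448\right) + 46 = 479 + 46 = 525$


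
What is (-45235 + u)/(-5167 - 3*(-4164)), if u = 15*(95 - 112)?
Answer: -9098/1465 ≈ -6.2102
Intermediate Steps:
u = -255 (u = 15*(-17) = -255)
(-45235 + u)/(-5167 - 3*(-4164)) = (-45235 - 255)/(-5167 - 3*(-4164)) = -45490/(-5167 + 12492) = -45490/7325 = -45490*1/7325 = -9098/1465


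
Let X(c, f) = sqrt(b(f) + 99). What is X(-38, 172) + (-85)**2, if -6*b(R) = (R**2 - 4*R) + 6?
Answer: 7225 + I*sqrt(4718) ≈ 7225.0 + 68.688*I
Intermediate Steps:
b(R) = -1 - R**2/6 + 2*R/3 (b(R) = -((R**2 - 4*R) + 6)/6 = -(6 + R**2 - 4*R)/6 = -1 - R**2/6 + 2*R/3)
X(c, f) = sqrt(98 - f**2/6 + 2*f/3) (X(c, f) = sqrt((-1 - f**2/6 + 2*f/3) + 99) = sqrt(98 - f**2/6 + 2*f/3))
X(-38, 172) + (-85)**2 = sqrt(3528 - 6*172**2 + 24*172)/6 + (-85)**2 = sqrt(3528 - 6*29584 + 4128)/6 + 7225 = sqrt(3528 - 177504 + 4128)/6 + 7225 = sqrt(-169848)/6 + 7225 = (6*I*sqrt(4718))/6 + 7225 = I*sqrt(4718) + 7225 = 7225 + I*sqrt(4718)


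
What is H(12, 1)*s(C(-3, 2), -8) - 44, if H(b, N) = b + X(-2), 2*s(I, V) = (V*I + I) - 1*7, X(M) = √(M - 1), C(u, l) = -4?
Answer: 82 + 21*I*√3/2 ≈ 82.0 + 18.187*I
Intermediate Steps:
X(M) = √(-1 + M)
s(I, V) = -7/2 + I/2 + I*V/2 (s(I, V) = ((V*I + I) - 1*7)/2 = ((I*V + I) - 7)/2 = ((I + I*V) - 7)/2 = (-7 + I + I*V)/2 = -7/2 + I/2 + I*V/2)
H(b, N) = b + I*√3 (H(b, N) = b + √(-1 - 2) = b + √(-3) = b + I*√3)
H(12, 1)*s(C(-3, 2), -8) - 44 = (12 + I*√3)*(-7/2 + (½)*(-4) + (½)*(-4)*(-8)) - 44 = (12 + I*√3)*(-7/2 - 2 + 16) - 44 = (12 + I*√3)*(21/2) - 44 = (126 + 21*I*√3/2) - 44 = 82 + 21*I*√3/2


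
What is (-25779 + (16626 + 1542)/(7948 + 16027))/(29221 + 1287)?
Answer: -618033357/731429300 ≈ -0.84497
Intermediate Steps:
(-25779 + (16626 + 1542)/(7948 + 16027))/(29221 + 1287) = (-25779 + 18168/23975)/30508 = (-25779 + 18168*(1/23975))*(1/30508) = (-25779 + 18168/23975)*(1/30508) = -618033357/23975*1/30508 = -618033357/731429300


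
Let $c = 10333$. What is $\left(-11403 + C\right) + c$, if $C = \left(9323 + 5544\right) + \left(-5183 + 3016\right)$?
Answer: $11630$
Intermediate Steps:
$C = 12700$ ($C = 14867 - 2167 = 12700$)
$\left(-11403 + C\right) + c = \left(-11403 + 12700\right) + 10333 = 1297 + 10333 = 11630$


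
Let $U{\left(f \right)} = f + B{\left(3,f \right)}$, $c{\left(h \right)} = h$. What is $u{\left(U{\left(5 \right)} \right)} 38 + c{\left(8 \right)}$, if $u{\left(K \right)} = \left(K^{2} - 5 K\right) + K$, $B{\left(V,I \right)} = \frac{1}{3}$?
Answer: $\frac{2504}{9} \approx 278.22$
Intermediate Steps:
$B{\left(V,I \right)} = \frac{1}{3}$
$U{\left(f \right)} = \frac{1}{3} + f$ ($U{\left(f \right)} = f + \frac{1}{3} = \frac{1}{3} + f$)
$u{\left(K \right)} = K^{2} - 4 K$
$u{\left(U{\left(5 \right)} \right)} 38 + c{\left(8 \right)} = \left(\frac{1}{3} + 5\right) \left(-4 + \left(\frac{1}{3} + 5\right)\right) 38 + 8 = \frac{16 \left(-4 + \frac{16}{3}\right)}{3} \cdot 38 + 8 = \frac{16}{3} \cdot \frac{4}{3} \cdot 38 + 8 = \frac{64}{9} \cdot 38 + 8 = \frac{2432}{9} + 8 = \frac{2504}{9}$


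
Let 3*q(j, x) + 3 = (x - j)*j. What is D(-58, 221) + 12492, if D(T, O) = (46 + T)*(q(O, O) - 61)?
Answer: 13236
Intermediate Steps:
q(j, x) = -1 + j*(x - j)/3 (q(j, x) = -1 + ((x - j)*j)/3 = -1 + (j*(x - j))/3 = -1 + j*(x - j)/3)
D(T, O) = -2852 - 62*T (D(T, O) = (46 + T)*((-1 - O²/3 + O*O/3) - 61) = (46 + T)*((-1 - O²/3 + O²/3) - 61) = (46 + T)*(-1 - 61) = (46 + T)*(-62) = -2852 - 62*T)
D(-58, 221) + 12492 = (-2852 - 62*(-58)) + 12492 = (-2852 + 3596) + 12492 = 744 + 12492 = 13236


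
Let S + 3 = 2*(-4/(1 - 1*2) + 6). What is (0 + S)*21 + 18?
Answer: 375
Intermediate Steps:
S = 17 (S = -3 + 2*(-4/(1 - 1*2) + 6) = -3 + 2*(-4/(1 - 2) + 6) = -3 + 2*(-4/(-1) + 6) = -3 + 2*(-4*(-1) + 6) = -3 + 2*(4 + 6) = -3 + 2*10 = -3 + 20 = 17)
(0 + S)*21 + 18 = (0 + 17)*21 + 18 = 17*21 + 18 = 357 + 18 = 375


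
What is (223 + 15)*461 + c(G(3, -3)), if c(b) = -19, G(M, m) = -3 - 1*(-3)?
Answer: 109699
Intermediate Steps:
G(M, m) = 0 (G(M, m) = -3 + 3 = 0)
(223 + 15)*461 + c(G(3, -3)) = (223 + 15)*461 - 19 = 238*461 - 19 = 109718 - 19 = 109699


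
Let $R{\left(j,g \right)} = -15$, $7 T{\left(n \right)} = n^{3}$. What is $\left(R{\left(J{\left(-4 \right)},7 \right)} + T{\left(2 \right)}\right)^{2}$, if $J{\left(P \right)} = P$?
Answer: $\frac{9409}{49} \approx 192.02$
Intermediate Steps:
$T{\left(n \right)} = \frac{n^{3}}{7}$
$\left(R{\left(J{\left(-4 \right)},7 \right)} + T{\left(2 \right)}\right)^{2} = \left(-15 + \frac{2^{3}}{7}\right)^{2} = \left(-15 + \frac{1}{7} \cdot 8\right)^{2} = \left(-15 + \frac{8}{7}\right)^{2} = \left(- \frac{97}{7}\right)^{2} = \frac{9409}{49}$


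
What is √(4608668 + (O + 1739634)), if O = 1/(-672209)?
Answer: 9*√35414507411186413/672209 ≈ 2519.6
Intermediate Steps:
O = -1/672209 ≈ -1.4876e-6
√(4608668 + (O + 1739634)) = √(4608668 + (-1/672209 + 1739634)) = √(4608668 + 1169397631505/672209) = √(4267385739117/672209) = 9*√35414507411186413/672209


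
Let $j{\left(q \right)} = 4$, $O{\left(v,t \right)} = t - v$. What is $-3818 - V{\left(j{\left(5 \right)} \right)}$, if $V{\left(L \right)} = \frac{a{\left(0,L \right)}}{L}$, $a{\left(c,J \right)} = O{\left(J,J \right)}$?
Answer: $-3818$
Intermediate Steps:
$a{\left(c,J \right)} = 0$ ($a{\left(c,J \right)} = J - J = 0$)
$V{\left(L \right)} = 0$ ($V{\left(L \right)} = \frac{0}{L} = 0$)
$-3818 - V{\left(j{\left(5 \right)} \right)} = -3818 - 0 = -3818 + 0 = -3818$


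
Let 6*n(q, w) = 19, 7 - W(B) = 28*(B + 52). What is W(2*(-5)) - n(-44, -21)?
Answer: -7033/6 ≈ -1172.2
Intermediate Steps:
W(B) = -1449 - 28*B (W(B) = 7 - 28*(B + 52) = 7 - 28*(52 + B) = 7 - (1456 + 28*B) = 7 + (-1456 - 28*B) = -1449 - 28*B)
n(q, w) = 19/6 (n(q, w) = (⅙)*19 = 19/6)
W(2*(-5)) - n(-44, -21) = (-1449 - 56*(-5)) - 1*19/6 = (-1449 - 28*(-10)) - 19/6 = (-1449 + 280) - 19/6 = -1169 - 19/6 = -7033/6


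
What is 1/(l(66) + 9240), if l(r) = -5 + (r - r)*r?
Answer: 1/9235 ≈ 0.00010828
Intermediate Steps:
l(r) = -5 (l(r) = -5 + 0*r = -5 + 0 = -5)
1/(l(66) + 9240) = 1/(-5 + 9240) = 1/9235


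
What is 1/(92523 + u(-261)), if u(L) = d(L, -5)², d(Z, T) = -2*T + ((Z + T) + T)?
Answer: 1/160644 ≈ 6.2249e-6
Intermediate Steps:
d(Z, T) = Z (d(Z, T) = -2*T + ((T + Z) + T) = -2*T + (Z + 2*T) = Z)
u(L) = L²
1/(92523 + u(-261)) = 1/(92523 + (-261)²) = 1/(92523 + 68121) = 1/160644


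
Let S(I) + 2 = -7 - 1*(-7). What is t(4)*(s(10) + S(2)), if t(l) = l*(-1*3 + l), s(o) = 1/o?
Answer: -38/5 ≈ -7.6000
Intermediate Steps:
S(I) = -2 (S(I) = -2 + (-7 - 1*(-7)) = -2 + (-7 + 7) = -2 + 0 = -2)
t(l) = l*(-3 + l)
t(4)*(s(10) + S(2)) = (4*(-3 + 4))*(1/10 - 2) = (4*1)*(⅒ - 2) = 4*(-19/10) = -38/5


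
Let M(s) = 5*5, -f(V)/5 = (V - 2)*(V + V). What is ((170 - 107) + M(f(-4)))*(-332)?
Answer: -29216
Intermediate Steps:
f(V) = -10*V*(-2 + V) (f(V) = -5*(V - 2)*(V + V) = -5*(-2 + V)*2*V = -10*V*(-2 + V))
M(s) = 25
((170 - 107) + M(f(-4)))*(-332) = ((170 - 107) + 25)*(-332) = (63 + 25)*(-332) = 88*(-332) = -29216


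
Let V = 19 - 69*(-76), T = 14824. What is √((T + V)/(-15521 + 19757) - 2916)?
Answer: I*√13059682251/2118 ≈ 53.956*I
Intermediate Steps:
V = 5263 (V = 19 + 5244 = 5263)
√((T + V)/(-15521 + 19757) - 2916) = √((14824 + 5263)/(-15521 + 19757) - 2916) = √(20087/4236 - 2916) = √(-12332089/4236) = I*√13059682251/2118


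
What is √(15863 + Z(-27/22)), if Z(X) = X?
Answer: √7677098/22 ≈ 125.94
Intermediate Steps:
√(15863 + Z(-27/22)) = √(15863 - 27/22) = √(348959/22) = √7677098/22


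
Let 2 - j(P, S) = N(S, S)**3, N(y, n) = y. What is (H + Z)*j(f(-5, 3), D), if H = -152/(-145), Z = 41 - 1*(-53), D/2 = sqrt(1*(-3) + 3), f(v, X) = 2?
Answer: 27564/145 ≈ 190.10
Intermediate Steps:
D = 0 (D = 2*sqrt(1*(-3) + 3) = 2*sqrt(-3 + 3) = 2*sqrt(0) = 2*0 = 0)
j(P, S) = 2 - S**3
Z = 94 (Z = 41 + 53 = 94)
H = 152/145 (H = -152*(-1/145) = 152/145 ≈ 1.0483)
(H + Z)*j(f(-5, 3), D) = (152/145 + 94)*(2 - 1*0**3) = 13782*(2 - 1*0)/145 = 13782*(2 + 0)/145 = (13782/145)*2 = 27564/145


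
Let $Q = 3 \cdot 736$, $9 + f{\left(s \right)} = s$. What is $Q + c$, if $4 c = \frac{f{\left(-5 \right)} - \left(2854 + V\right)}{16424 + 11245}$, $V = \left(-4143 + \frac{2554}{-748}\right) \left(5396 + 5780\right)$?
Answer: $\frac{1235517788}{470373} \approx 2626.7$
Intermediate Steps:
$V = - \frac{787785572}{17}$ ($V = \left(-4143 + 2554 \left(- \frac{1}{748}\right)\right) 11176 = \left(-4143 - \frac{1277}{374}\right) 11176 = \left(- \frac{1550759}{374}\right) 11176 = - \frac{787785572}{17} \approx -4.634 \cdot 10^{7}$)
$f{\left(s \right)} = -9 + s$
$Q = 2208$
$c = \frac{196934204}{470373}$ ($c = \frac{\left(\left(-9 - 5\right) - - \frac{787737054}{17}\right) \frac{1}{16424 + 11245}}{4} = \frac{\left(-14 + \left(-2854 + \frac{787785572}{17}\right)\right) \frac{1}{27669}}{4} = \frac{\left(-14 + \frac{787737054}{17}\right) \frac{1}{27669}}{4} = \frac{\frac{787736816}{17} \cdot \frac{1}{27669}}{4} = \frac{1}{4} \cdot \frac{787736816}{470373} = \frac{196934204}{470373} \approx 418.68$)
$Q + c = 2208 + \frac{196934204}{470373} = \frac{1235517788}{470373}$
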